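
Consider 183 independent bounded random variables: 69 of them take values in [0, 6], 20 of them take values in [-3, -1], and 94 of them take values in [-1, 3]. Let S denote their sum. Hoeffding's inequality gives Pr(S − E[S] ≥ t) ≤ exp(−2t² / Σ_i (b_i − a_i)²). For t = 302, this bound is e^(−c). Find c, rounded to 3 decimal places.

Σ(b_i − a_i)² = 69·6² + 20·2² + 94·4² = 4068.
c = 2t² / 4068 = 2·302² / 4068 = 44.8397.

44.840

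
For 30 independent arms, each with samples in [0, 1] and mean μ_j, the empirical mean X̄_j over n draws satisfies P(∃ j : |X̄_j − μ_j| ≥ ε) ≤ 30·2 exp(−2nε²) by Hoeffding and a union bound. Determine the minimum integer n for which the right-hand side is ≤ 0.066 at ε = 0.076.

590

Need 2·30·exp(−2nε²) ≤ 0.066, i.e. exp(−2nε²) ≤ 0.066/60.
So 2nε² ≥ ln(60/0.066) = 6.812445.
Hence n ≥ 6.812445/(2·0.076²) = 589.720.
The smallest integer n is 590.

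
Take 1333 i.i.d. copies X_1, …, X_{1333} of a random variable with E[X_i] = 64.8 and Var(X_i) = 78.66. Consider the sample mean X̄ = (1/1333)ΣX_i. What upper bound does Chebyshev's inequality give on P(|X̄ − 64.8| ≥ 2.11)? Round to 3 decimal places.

0.013

Var(X̄) = Var(X_i)/n = 78.66/1333 = 0.05901.
Chebyshev: P(|X̄ − 64.8| ≥ 2.11) ≤ Var(X̄)/(2.11)² = 78.66/(1333·2.11²) = 0.0133.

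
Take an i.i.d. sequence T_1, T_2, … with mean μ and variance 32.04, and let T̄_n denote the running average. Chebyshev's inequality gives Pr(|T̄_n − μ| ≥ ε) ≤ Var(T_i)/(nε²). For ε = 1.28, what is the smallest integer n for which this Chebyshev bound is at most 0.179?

Require 32.04/(n·1.28²) ≤ 0.179, i.e. n ≥ 32.04/(0.179·1.28²) = 109.250.
The smallest integer n is 110.

110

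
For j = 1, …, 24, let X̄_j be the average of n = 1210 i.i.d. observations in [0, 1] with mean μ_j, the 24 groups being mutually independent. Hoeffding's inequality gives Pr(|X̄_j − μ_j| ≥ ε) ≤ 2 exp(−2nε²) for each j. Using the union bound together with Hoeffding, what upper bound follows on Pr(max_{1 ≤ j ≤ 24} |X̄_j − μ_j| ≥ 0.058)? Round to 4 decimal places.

0.0140

Per-experiment Hoeffding bound: 2·exp(−2·1210·0.058²) = 2·exp(−8.14088) = 0.00058276.
Union bound over 24 events: 24·0.00058276 = 0.01399.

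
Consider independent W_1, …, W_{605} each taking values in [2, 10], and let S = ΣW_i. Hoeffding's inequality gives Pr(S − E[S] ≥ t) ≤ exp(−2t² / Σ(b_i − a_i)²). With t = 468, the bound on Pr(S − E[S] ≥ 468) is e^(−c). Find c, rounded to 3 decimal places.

11.313

Σ(b_i − a_i)² = 605·(8)² = 38720.
c = 2t²/38720 = 2·468²/38720 = 11.3132.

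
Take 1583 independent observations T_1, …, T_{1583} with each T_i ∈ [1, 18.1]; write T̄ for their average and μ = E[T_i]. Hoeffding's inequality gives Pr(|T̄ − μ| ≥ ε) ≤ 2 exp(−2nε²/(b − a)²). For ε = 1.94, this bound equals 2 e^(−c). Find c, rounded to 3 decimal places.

40.749

c = 2nε²/(b − a)² = 2·1583·1.94² / 17.1² = 40.7495.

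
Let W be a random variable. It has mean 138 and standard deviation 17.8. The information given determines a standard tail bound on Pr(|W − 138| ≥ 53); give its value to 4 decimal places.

0.1128

Mean and variance are known, so Chebyshev's inequality applies.
Chebyshev: Pr(|W − μ| ≥ t) ≤ Var(W)/t².
Var(W) = σ² = 17.8² = 316.84.
Bound = 316.84 / 2809 = 0.1128.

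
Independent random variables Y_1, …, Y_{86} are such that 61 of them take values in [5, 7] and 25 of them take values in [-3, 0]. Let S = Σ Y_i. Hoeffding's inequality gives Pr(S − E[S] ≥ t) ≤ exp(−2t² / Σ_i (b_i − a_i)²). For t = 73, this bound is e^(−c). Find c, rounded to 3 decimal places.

22.725

Σ(b_i − a_i)² = 61·2² + 25·3² = 469.
c = 2t² / 469 = 2·73² / 469 = 22.7249.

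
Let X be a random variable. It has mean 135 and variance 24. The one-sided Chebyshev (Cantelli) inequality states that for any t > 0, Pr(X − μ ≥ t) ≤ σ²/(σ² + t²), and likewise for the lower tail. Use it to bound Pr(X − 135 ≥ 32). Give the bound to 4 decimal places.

0.0229

Here σ² = 24 and t = 32, so σ² + t² = 1048.
Cantelli's bound: 24/1048 = 0.0229.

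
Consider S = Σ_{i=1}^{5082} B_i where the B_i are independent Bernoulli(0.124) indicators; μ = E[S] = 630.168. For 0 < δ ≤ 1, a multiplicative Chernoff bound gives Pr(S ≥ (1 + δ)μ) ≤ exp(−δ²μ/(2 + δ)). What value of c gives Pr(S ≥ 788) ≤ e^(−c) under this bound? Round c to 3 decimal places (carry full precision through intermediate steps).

Write 788 = (1 + δ)μ, so δ = 788/630.168 − 1 = 0.2504602…
Then the exponent is δ²μ/(2 + δ) = (788 − μ)² / (μ·(2 + δ)) = 17.565578.

17.566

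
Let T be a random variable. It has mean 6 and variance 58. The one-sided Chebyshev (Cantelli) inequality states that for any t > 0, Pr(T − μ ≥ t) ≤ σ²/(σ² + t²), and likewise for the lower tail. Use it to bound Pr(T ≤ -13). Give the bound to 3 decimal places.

Here σ² = 58 and t = 19, so σ² + t² = 419.
Cantelli's bound: 58/419 = 0.1384.

0.138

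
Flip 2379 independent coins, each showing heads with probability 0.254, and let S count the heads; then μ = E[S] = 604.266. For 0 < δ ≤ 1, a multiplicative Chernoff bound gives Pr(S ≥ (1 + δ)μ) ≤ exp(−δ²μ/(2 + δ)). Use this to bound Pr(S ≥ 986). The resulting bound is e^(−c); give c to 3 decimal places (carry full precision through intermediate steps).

91.633

Write 986 = (1 + δ)μ, so δ = 986/604.266 − 1 = 0.6317317…
Then the exponent is δ²μ/(2 + δ) = (986 − μ)² / (μ·(2 + δ)) = 91.633001.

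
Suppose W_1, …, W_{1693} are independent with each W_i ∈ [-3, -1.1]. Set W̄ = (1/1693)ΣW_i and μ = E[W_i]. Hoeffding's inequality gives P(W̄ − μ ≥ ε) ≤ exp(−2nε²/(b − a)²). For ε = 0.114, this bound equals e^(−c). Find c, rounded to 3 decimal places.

12.190

c = 2nε²/(b − a)² = 2·1693·0.114² / 1.9² = 12.1896.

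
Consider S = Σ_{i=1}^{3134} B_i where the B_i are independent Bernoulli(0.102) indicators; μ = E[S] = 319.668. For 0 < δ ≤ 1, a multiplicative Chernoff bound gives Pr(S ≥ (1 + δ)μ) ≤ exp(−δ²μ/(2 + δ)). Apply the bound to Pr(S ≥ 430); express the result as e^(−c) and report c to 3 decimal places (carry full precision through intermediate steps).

Write 430 = (1 + δ)μ, so δ = 430/319.668 − 1 = 0.3451456…
Then the exponent is δ²μ/(2 + δ) = (430 − μ)² / (μ·(2 + δ)) = 16.238055.

16.238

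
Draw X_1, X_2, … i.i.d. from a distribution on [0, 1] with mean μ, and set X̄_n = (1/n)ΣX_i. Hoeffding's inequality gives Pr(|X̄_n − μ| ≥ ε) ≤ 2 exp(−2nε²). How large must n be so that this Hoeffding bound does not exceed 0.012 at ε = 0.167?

Require 2·exp(−2nε²) ≤ 0.012, i.e. 2nε² ≥ ln(2/0.012) = 5.115996.
So n ≥ 5.115996 / (2·0.167²) = 91.721.
The smallest integer n is 92.

92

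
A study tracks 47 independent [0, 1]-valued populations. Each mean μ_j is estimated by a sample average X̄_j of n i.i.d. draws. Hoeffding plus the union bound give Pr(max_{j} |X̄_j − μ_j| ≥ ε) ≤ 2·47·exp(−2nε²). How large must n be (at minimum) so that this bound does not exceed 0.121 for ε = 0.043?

1800

Need 2·47·exp(−2nε²) ≤ 0.121, i.e. exp(−2nε²) ≤ 0.121/94.
So 2nε² ≥ ln(94/0.121) = 6.655260.
Hence n ≥ 6.655260/(2·0.043²) = 1799.692.
The smallest integer n is 1800.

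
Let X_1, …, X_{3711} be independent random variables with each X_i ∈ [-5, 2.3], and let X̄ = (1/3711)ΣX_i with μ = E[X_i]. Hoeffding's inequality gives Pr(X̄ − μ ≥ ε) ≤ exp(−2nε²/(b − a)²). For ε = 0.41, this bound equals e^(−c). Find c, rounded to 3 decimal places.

c = 2nε²/(b − a)² = 2·3711·0.41² / 7.3² = 23.4122.

23.412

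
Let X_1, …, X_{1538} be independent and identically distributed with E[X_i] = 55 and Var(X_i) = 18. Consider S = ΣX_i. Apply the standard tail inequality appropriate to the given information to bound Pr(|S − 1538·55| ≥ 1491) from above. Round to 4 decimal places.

0.0125

With mean and variance of each term known, Chebyshev's inequality bounds the deviation of the sum (or sample mean).
Var(S) = n·Var(X_i) = 1538·18 = 27684.
Chebyshev: Pr(|S − 1538·55| ≥ 1491) ≤ Var(S)/1491² = 27684/2223081 = 0.0125.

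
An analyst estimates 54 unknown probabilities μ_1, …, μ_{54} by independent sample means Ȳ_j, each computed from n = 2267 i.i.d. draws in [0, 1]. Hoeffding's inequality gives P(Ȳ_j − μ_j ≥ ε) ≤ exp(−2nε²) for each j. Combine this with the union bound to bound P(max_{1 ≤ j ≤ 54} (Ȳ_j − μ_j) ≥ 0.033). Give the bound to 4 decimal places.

Per-experiment Hoeffding bound: exp(−2·2267·0.033²) = exp(−4.93753) = 0.0071723.
Union bound over 54 events: 54·0.0071723 = 0.38731.

0.3873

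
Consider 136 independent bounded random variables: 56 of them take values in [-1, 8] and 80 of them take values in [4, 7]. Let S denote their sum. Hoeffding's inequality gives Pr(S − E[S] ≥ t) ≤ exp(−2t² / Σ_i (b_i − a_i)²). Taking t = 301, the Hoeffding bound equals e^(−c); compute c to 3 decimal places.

34.475

Σ(b_i − a_i)² = 56·9² + 80·3² = 5256.
c = 2t² / 5256 = 2·301² / 5256 = 34.4753.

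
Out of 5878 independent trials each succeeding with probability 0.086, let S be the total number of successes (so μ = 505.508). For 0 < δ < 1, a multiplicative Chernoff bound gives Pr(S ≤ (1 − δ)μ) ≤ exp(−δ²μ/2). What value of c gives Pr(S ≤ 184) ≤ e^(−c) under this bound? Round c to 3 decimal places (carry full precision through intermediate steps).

102.241

Write 184 = (1 − δ)μ, so δ = 1 − 184/505.508 = 0.6360097…
Then the exponent is δ²μ/2 = (μ − 184)²/(2μ) = 102.241106.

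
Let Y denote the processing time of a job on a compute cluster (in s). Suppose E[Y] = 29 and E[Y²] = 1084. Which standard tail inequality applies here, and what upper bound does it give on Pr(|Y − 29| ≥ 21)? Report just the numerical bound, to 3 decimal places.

The first two moments determine the variance, so Chebyshev's inequality is the sharpest standard bound available.
Var(Y) = E[Y²] − (E[Y])² = 1084 − 841 = 243.
Chebyshev's inequality: Pr(|Y − μ| ≥ t) ≤ Var(Y)/t² = 243/441 = 0.5510.

0.551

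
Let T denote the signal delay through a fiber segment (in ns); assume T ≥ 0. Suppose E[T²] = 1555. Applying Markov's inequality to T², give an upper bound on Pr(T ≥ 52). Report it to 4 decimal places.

Since T ≥ 0, the event {T ≥ 52} is the same as {T² ≥ 2704}.
Markov's inequality applied to T² gives Pr(T² ≥ 2704) ≤ E[T²]/2704 = 1555/2704 = 0.5751.

0.5751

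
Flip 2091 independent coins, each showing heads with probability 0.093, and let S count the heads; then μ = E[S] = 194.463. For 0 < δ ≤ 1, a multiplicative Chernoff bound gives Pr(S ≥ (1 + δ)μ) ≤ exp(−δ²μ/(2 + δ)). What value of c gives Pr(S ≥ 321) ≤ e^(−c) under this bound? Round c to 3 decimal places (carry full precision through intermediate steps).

31.063

Write 321 = (1 + δ)μ, so δ = 321/194.463 − 1 = 0.6506996…
Then the exponent is δ²μ/(2 + δ) = (321 − μ)² / (μ·(2 + δ)) = 31.062583.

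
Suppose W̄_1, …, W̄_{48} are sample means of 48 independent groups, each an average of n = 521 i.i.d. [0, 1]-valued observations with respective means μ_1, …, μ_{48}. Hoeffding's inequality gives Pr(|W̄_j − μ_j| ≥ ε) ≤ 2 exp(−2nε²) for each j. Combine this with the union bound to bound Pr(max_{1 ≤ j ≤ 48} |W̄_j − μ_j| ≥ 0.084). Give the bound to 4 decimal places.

0.0615

Per-experiment Hoeffding bound: 2·exp(−2·521·0.084²) = 2·exp(−7.35235) = 0.0012822.
Union bound over 48 events: 48·0.0012822 = 0.06154.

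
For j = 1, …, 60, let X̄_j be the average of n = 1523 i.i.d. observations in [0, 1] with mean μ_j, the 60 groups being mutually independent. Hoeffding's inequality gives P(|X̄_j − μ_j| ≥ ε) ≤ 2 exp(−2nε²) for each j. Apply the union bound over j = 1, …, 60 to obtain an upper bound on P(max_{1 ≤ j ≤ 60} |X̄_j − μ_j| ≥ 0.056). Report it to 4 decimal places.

Per-experiment Hoeffding bound: 2·exp(−2·1523·0.056²) = 2·exp(−9.55226) = 0.00014208.
Union bound over 60 events: 60·0.00014208 = 0.00852.

0.0085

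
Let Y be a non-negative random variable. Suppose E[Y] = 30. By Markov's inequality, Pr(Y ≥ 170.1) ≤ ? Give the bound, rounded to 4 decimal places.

Markov's inequality: for a non-negative random variable, Pr(Y ≥ a) ≤ E[Y]/a.
Here E[Y] = 30 and a = 170.1, so the bound is 30/170.1 = 0.1764.

0.1764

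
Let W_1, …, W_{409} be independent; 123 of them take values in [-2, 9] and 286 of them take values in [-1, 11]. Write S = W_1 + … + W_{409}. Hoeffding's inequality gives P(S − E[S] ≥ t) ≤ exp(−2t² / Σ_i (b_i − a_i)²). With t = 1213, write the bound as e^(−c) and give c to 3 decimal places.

52.486

Σ(b_i − a_i)² = 123·11² + 286·12² = 56067.
c = 2t² / 56067 = 2·1213² / 56067 = 52.4861.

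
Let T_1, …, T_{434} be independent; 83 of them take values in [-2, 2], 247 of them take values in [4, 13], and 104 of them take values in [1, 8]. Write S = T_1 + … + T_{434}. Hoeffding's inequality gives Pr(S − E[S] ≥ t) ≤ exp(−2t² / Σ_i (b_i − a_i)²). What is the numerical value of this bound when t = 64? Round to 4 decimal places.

0.7335

Σ(b_i − a_i)² = 83·4² + 247·9² + 104·7² = 26431.
Exponent = 2·64² / 26431 = 0.30994.
Bound = exp(−0.30994) = 0.73349.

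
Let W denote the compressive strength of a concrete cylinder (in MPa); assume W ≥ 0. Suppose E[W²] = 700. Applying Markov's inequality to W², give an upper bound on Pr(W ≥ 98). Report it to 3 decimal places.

Since W ≥ 0, the event {W ≥ 98} is the same as {W² ≥ 9604}.
Markov's inequality applied to W² gives Pr(W² ≥ 9604) ≤ E[W²]/9604 = 700/9604 = 0.0729.

0.073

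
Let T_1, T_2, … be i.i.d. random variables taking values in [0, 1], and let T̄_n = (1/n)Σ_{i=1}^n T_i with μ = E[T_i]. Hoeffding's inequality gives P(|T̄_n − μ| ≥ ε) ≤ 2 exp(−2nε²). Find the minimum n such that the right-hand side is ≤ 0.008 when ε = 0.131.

Require 2·exp(−2nε²) ≤ 0.008, i.e. 2nε² ≥ ln(2/0.008) = 5.521461.
So n ≥ 5.521461 / (2·0.131²) = 160.872.
The smallest integer n is 161.

161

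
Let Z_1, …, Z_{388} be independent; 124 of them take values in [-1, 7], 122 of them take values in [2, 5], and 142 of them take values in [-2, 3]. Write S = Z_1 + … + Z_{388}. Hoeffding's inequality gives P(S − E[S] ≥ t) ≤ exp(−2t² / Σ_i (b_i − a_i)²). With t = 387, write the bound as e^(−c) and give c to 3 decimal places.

23.803

Σ(b_i − a_i)² = 124·8² + 122·3² + 142·5² = 12584.
c = 2t² / 12584 = 2·387² / 12584 = 23.8031.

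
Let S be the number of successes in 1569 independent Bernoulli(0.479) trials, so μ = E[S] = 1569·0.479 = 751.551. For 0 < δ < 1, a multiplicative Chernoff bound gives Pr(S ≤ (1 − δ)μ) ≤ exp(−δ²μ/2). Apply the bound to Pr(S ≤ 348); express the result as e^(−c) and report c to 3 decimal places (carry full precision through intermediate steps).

108.345

Write 348 = (1 − δ)μ, so δ = 1 − 348/751.551 = 0.5369576…
Then the exponent is δ²μ/2 = (μ − 348)²/(2μ) = 108.344883.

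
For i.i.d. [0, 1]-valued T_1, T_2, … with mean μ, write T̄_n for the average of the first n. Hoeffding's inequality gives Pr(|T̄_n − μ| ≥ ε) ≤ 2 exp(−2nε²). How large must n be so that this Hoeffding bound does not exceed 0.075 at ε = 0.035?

Require 2·exp(−2nε²) ≤ 0.075, i.e. 2nε² ≥ ln(2/0.075) = 3.283414.
So n ≥ 3.283414 / (2·0.035²) = 1340.169.
The smallest integer n is 1341.

1341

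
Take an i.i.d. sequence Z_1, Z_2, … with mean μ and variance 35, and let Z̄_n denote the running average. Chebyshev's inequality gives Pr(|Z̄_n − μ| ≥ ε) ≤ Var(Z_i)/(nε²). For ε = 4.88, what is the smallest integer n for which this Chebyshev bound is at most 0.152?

Require 35/(n·4.88²) ≤ 0.152, i.e. n ≥ 35/(0.152·4.88²) = 9.669.
The smallest integer n is 10.

10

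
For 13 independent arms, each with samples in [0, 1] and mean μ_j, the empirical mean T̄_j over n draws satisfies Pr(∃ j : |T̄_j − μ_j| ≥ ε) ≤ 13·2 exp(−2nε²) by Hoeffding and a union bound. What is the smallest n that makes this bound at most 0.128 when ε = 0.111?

Need 2·13·exp(−2nε²) ≤ 0.128, i.e. exp(−2nε²) ≤ 0.128/26.
So 2nε² ≥ ln(26/0.128) = 5.313822.
Hence n ≥ 5.313822/(2·0.111²) = 215.641.
The smallest integer n is 216.

216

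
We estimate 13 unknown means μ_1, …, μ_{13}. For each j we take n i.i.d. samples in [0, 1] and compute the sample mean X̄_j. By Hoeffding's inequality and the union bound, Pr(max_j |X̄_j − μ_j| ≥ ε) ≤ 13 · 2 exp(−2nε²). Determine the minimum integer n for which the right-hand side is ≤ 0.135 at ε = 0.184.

Need 2·13·exp(−2nε²) ≤ 0.135, i.e. exp(−2nε²) ≤ 0.135/26.
So 2nε² ≥ ln(26/0.135) = 5.260577.
Hence n ≥ 5.260577/(2·0.184²) = 77.690.
The smallest integer n is 78.

78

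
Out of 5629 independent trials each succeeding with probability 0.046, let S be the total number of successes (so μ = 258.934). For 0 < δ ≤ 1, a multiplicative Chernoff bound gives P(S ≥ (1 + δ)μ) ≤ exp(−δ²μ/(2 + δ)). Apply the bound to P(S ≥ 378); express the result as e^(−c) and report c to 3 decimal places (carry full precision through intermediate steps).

22.258

Write 378 = (1 + δ)μ, so δ = 378/258.934 − 1 = 0.4598315…
Then the exponent is δ²μ/(2 + δ) = (378 − μ)² / (μ·(2 + δ)) = 22.257742.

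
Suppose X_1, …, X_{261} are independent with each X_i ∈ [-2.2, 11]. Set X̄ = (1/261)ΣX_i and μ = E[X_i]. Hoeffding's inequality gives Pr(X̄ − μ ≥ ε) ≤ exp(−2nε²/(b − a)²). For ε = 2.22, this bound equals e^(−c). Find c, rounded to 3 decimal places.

c = 2nε²/(b − a)² = 2·261·2.22² / 13.2² = 14.7648.

14.765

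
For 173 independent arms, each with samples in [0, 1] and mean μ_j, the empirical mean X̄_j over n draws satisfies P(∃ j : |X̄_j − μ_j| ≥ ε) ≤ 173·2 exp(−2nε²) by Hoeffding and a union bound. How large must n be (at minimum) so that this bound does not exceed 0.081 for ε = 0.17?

145

Need 2·173·exp(−2nε²) ≤ 0.081, i.e. exp(−2nε²) ≤ 0.081/346.
So 2nε² ≥ ln(346/0.081) = 8.359745.
Hence n ≥ 8.359745/(2·0.17²) = 144.632.
The smallest integer n is 145.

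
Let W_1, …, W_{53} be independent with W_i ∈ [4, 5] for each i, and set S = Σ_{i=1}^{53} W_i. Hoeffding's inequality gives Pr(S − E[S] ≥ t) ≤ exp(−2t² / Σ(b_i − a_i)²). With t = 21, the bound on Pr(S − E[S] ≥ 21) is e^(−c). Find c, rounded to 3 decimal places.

16.642

Σ(b_i − a_i)² = 53·(1)² = 53.
c = 2t²/53 = 2·21²/53 = 16.6415.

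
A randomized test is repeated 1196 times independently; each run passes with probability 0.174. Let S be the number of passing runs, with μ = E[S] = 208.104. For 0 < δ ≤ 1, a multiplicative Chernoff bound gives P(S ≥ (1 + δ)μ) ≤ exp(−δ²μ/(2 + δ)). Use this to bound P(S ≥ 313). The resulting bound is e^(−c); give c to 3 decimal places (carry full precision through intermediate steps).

Write 313 = (1 + δ)μ, so δ = 313/208.104 − 1 = 0.5040557…
Then the exponent is δ²μ/(2 + δ) = (313 − μ)² / (μ·(2 + δ)) = 21.115115.

21.115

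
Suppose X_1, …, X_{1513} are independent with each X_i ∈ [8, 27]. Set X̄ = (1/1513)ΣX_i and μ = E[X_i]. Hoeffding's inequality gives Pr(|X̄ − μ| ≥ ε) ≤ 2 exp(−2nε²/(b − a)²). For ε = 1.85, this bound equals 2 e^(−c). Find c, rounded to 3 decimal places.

c = 2nε²/(b − a)² = 2·1513·1.85² / 19² = 28.6883.

28.688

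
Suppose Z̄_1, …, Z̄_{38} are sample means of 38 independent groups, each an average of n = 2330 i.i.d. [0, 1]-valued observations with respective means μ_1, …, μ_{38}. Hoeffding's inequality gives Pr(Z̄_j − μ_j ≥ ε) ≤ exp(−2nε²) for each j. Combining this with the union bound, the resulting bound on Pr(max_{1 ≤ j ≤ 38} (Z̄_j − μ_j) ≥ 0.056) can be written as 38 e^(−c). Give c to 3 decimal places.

14.614

Union bound over the 38 events: Pr(max_{1 ≤ j ≤ 38} (Z̄_j − μ_j) ≥ 0.056) ≤ 38·exp(−2nε²) = 38 exp(−2·2330·0.056²).
So c = 2·2330·0.056² = 14.6138.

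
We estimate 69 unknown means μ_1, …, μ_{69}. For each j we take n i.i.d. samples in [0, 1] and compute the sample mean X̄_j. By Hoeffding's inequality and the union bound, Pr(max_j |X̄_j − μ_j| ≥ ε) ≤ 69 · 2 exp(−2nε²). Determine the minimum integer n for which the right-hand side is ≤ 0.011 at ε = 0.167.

170

Need 2·69·exp(−2nε²) ≤ 0.011, i.e. exp(−2nε²) ≤ 0.011/138.
So 2nε² ≥ ln(138/0.011) = 9.437114.
Hence n ≥ 9.437114/(2·0.167²) = 169.191.
The smallest integer n is 170.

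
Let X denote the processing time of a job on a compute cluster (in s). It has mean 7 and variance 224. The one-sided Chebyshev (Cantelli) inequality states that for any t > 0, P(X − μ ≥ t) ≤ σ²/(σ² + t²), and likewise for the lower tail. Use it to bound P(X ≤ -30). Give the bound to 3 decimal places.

Here σ² = 224 and t = 37, so σ² + t² = 1593.
Cantelli's bound: 224/1593 = 0.1406.

0.141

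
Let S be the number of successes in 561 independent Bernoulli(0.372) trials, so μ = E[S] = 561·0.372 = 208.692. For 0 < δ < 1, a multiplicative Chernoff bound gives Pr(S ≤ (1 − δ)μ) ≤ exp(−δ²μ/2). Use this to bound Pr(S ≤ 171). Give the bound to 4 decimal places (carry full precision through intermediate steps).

0.0332

Write 171 = (1 − δ)μ, so δ = 1 − 171/208.692 = 0.1806107…
Then the exponent is δ²μ/2 = (μ − 171)²/(2μ) = 3.403789.
Bound = exp(−3.403789) = 0.03325.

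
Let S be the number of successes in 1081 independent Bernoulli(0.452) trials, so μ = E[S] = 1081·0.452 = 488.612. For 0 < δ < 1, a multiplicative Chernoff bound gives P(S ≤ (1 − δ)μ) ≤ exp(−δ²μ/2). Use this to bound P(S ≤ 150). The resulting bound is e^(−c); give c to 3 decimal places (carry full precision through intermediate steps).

Write 150 = (1 − δ)μ, so δ = 1 − 150/488.612 = 0.6930079…
Then the exponent is δ²μ/2 = (μ − 150)²/(2μ) = 117.330404.

117.330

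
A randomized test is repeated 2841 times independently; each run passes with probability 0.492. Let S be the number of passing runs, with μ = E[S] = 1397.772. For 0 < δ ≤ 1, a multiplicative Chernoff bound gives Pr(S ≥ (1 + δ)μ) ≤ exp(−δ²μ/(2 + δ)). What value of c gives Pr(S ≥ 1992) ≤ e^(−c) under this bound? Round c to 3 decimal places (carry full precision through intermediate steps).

104.168

Write 1992 = (1 + δ)μ, so δ = 1992/1397.772 − 1 = 0.4251251…
Then the exponent is δ²μ/(2 + δ) = (1992 − μ)² / (μ·(2 + δ)) = 104.168338.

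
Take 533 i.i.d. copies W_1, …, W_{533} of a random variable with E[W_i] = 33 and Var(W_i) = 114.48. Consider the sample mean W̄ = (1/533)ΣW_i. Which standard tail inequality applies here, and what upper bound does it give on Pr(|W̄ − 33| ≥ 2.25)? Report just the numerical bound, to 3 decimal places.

0.042

With mean and variance of each term known, Chebyshev's inequality bounds the deviation of the sum (or sample mean).
Var(W̄) = Var(W_i)/n = 114.48/533 = 0.21478.
Chebyshev: Pr(|W̄ − 33| ≥ 2.25) ≤ Var(W̄)/(2.25)² = 114.48/(533·2.25²) = 0.0424.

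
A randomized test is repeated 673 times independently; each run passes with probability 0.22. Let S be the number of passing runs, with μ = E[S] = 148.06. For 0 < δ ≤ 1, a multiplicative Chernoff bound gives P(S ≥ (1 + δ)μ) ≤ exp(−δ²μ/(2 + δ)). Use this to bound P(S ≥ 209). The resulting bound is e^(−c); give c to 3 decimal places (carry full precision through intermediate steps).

10.401

Write 209 = (1 + δ)μ, so δ = 209/148.06 − 1 = 0.4115899…
Then the exponent is δ²μ/(2 + δ) = (209 − μ)² / (μ·(2 + δ)) = 10.400727.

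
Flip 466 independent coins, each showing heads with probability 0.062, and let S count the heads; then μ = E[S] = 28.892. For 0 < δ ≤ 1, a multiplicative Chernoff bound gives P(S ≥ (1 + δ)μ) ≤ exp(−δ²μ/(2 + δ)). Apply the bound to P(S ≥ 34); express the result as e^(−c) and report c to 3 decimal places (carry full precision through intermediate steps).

Write 34 = (1 + δ)μ, so δ = 34/28.892 − 1 = 0.1767963…
Then the exponent is δ²μ/(2 + δ) = (34 − μ)² / (μ·(2 + δ)) = 0.414865.

0.415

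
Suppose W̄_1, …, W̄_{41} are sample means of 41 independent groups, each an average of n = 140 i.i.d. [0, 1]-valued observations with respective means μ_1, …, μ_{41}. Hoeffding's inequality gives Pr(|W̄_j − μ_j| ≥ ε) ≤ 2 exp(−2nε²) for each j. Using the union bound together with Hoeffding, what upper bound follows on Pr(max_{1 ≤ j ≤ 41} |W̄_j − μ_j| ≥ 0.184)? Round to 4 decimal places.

0.0063

Per-experiment Hoeffding bound: 2·exp(−2·140·0.184²) = 2·exp(−9.47968) = 0.00015278.
Union bound over 41 events: 41·0.00015278 = 0.00626.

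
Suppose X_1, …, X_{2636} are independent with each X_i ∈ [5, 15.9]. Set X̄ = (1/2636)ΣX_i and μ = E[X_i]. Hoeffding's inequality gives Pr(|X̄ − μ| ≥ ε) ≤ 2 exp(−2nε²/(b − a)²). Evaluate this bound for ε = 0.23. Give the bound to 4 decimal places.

0.1912

Exponent: 2nε²/(b − a)² = 2·2636·0.23² / 10.9² = 2.34735.
Bound = 2·exp(−2.34735) = 0.19124.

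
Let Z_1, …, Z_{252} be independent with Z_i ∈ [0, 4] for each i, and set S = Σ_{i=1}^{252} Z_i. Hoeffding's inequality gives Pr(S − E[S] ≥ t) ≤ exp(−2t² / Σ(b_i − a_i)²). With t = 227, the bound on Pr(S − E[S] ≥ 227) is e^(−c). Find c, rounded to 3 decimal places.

Σ(b_i − a_i)² = 252·(4)² = 4032.
c = 2t²/4032 = 2·227²/4032 = 25.5600.

25.560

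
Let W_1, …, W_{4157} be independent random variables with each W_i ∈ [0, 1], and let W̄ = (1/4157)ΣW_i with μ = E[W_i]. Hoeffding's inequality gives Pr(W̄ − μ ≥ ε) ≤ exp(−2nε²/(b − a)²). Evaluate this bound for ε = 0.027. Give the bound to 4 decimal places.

Exponent: 2nε²/(b − a)² = 2·4157·0.027² / 1² = 6.06091.
Bound = exp(−6.06091) = 0.00233.

0.0023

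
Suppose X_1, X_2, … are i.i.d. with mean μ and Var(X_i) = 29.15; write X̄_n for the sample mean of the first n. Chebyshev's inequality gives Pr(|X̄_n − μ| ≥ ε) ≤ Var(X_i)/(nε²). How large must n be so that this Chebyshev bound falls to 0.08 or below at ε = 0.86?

Require 29.15/(n·0.86²) ≤ 0.08, i.e. n ≥ 29.15/(0.08·0.86²) = 492.665.
The smallest integer n is 493.

493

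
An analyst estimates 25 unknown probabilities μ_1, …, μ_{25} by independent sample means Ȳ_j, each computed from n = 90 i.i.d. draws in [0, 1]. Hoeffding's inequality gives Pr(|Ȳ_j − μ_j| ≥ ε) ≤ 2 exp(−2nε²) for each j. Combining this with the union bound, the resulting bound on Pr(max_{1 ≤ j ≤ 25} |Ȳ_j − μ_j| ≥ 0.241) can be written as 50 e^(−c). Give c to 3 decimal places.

10.455

Union bound over the 25 events: Pr(max_{1 ≤ j ≤ 25} |Ȳ_j − μ_j| ≥ 0.241) ≤ 25·2·exp(−2nε²) = 50 exp(−2·90·0.241²).
So c = 2·90·0.241² = 10.4546.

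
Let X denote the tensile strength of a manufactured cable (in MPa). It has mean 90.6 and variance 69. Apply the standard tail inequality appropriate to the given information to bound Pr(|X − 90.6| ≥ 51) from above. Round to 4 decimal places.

Mean and variance are known, so Chebyshev's inequality applies.
Chebyshev: Pr(|X − μ| ≥ t) ≤ Var(X)/t².
Bound = 69 / 2601 = 0.0265.

0.0265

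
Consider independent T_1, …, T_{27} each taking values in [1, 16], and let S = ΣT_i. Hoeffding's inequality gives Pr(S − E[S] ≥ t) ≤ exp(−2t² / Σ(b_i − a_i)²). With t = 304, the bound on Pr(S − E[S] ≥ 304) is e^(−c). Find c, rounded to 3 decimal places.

30.425

Σ(b_i − a_i)² = 27·(15)² = 6075.
c = 2t²/6075 = 2·304²/6075 = 30.4250.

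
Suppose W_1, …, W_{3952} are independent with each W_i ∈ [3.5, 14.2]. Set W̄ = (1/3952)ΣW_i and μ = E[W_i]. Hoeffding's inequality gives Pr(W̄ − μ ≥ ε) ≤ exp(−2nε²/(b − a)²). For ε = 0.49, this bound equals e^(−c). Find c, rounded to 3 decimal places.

16.576

c = 2nε²/(b − a)² = 2·3952·0.49² / 10.7² = 16.5757.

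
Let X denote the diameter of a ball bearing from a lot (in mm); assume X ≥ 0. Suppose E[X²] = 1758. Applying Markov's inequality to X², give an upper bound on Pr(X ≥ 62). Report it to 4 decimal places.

0.4573

Since X ≥ 0, the event {X ≥ 62} is the same as {X² ≥ 3844}.
Markov's inequality applied to X² gives Pr(X² ≥ 3844) ≤ E[X²]/3844 = 1758/3844 = 0.4573.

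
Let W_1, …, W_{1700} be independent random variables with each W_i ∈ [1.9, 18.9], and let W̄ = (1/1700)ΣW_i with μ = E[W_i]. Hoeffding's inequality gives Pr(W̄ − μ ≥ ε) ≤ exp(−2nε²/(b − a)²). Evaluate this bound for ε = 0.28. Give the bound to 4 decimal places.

0.3976

Exponent: 2nε²/(b − a)² = 2·1700·0.28² / 17² = 0.92235.
Bound = exp(−0.92235) = 0.39758.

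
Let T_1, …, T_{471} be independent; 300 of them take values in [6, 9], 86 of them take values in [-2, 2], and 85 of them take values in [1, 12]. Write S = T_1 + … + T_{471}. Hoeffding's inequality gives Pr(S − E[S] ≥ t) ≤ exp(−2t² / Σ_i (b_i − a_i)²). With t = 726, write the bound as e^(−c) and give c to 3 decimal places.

Σ(b_i − a_i)² = 300·3² + 86·4² + 85·11² = 14361.
c = 2t² / 14361 = 2·726² / 14361 = 73.4038.

73.404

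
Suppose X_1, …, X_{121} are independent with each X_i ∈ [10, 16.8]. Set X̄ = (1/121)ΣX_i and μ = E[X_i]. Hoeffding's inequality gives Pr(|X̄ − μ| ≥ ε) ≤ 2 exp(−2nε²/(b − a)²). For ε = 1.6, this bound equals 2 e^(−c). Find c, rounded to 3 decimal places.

13.398

c = 2nε²/(b − a)² = 2·121·1.6² / 6.8² = 13.3979.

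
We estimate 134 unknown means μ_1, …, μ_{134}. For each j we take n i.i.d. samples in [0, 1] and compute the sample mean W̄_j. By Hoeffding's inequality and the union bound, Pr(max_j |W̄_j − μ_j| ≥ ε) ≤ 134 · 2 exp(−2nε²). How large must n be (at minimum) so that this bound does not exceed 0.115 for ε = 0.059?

Need 2·134·exp(−2nε²) ≤ 0.115, i.e. exp(−2nε²) ≤ 0.115/268.
So 2nε² ≥ ln(268/0.115) = 7.753810.
Hence n ≥ 7.753810/(2·0.059²) = 1113.733.
The smallest integer n is 1114.

1114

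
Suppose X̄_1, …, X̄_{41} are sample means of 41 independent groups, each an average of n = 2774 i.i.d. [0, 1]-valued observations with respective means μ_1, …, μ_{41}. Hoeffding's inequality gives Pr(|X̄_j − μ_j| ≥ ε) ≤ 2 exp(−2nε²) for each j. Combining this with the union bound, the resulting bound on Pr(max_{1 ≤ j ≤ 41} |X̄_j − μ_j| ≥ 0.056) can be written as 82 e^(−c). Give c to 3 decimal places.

17.399

Union bound over the 41 events: Pr(max_{1 ≤ j ≤ 41} |X̄_j − μ_j| ≥ 0.056) ≤ 41·2·exp(−2nε²) = 82 exp(−2·2774·0.056²).
So c = 2·2774·0.056² = 17.3985.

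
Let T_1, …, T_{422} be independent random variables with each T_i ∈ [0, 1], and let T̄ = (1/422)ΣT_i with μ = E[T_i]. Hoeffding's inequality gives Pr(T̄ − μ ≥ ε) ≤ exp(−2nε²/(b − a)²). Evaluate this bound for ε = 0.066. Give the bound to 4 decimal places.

Exponent: 2nε²/(b − a)² = 2·422·0.066² / 1² = 3.67646.
Bound = exp(−3.67646) = 0.02531.

0.0253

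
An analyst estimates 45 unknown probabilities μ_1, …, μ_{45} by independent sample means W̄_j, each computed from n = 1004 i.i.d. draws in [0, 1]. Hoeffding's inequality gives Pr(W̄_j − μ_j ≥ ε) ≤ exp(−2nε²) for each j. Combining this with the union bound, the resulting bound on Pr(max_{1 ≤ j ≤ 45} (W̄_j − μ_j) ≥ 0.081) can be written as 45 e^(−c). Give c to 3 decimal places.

13.174

Union bound over the 45 events: Pr(max_{1 ≤ j ≤ 45} (W̄_j − μ_j) ≥ 0.081) ≤ 45·exp(−2nε²) = 45 exp(−2·1004·0.081²).
So c = 2·1004·0.081² = 13.1745.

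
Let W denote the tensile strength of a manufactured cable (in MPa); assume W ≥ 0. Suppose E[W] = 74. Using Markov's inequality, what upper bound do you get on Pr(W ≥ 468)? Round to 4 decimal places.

Markov's inequality: for a non-negative random variable, Pr(W ≥ a) ≤ E[W]/a.
Here E[W] = 74 and a = 468, so the bound is 74/468 = 0.1581.

0.1581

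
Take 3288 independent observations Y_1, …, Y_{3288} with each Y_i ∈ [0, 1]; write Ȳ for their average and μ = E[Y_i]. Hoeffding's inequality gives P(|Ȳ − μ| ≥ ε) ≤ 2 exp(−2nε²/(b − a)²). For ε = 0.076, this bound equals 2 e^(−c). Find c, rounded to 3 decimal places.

c = 2nε²/(b − a)² = 2·3288·0.076² / 1² = 37.9830.

37.983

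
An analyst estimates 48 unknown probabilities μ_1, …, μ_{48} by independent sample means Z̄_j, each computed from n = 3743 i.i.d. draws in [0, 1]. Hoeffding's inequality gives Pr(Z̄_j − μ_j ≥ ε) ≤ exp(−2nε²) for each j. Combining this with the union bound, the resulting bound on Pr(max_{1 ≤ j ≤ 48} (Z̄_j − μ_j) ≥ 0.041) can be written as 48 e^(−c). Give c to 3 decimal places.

12.584

Union bound over the 48 events: Pr(max_{1 ≤ j ≤ 48} (Z̄_j − μ_j) ≥ 0.041) ≤ 48·exp(−2nε²) = 48 exp(−2·3743·0.041²).
So c = 2·3743·0.041² = 12.5840.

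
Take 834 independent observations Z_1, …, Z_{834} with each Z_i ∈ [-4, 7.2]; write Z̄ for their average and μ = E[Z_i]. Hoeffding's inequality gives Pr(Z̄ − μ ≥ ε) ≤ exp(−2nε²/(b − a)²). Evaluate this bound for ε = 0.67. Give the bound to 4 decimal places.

Exponent: 2nε²/(b − a)² = 2·834·0.67² / 11.2² = 5.96911.
Bound = exp(−5.96911) = 0.00256.

0.0026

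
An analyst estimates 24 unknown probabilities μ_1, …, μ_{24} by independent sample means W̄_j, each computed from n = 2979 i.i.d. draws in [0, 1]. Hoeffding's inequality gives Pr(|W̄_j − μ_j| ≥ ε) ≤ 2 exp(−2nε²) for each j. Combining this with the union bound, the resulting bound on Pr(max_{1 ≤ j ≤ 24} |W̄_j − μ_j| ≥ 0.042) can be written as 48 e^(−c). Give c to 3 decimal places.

10.510

Union bound over the 24 events: Pr(max_{1 ≤ j ≤ 24} |W̄_j − μ_j| ≥ 0.042) ≤ 24·2·exp(−2nε²) = 48 exp(−2·2979·0.042²).
So c = 2·2979·0.042² = 10.5099.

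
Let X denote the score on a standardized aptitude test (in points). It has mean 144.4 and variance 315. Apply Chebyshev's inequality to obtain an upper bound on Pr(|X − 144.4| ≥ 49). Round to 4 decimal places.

Chebyshev: Pr(|X − μ| ≥ t) ≤ Var(X)/t².
Bound = 315 / 2401 = 0.1312.

0.1312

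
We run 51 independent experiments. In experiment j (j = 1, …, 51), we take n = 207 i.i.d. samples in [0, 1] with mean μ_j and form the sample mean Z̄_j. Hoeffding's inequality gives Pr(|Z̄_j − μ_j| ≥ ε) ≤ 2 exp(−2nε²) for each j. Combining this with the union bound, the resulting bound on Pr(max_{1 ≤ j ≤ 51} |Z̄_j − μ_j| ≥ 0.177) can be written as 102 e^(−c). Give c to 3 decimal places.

12.970

Union bound over the 51 events: Pr(max_{1 ≤ j ≤ 51} |Z̄_j − μ_j| ≥ 0.177) ≤ 51·2·exp(−2nε²) = 102 exp(−2·207·0.177²).
So c = 2·207·0.177² = 12.9702.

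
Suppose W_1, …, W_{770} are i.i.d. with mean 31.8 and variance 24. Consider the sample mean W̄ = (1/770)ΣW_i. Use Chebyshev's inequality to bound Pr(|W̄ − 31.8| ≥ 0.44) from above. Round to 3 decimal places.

0.161

Var(W̄) = Var(W_i)/n = 24/770 = 0.031169.
Chebyshev: Pr(|W̄ − 31.8| ≥ 0.44) ≤ Var(W̄)/(0.44)² = 24/(770·0.44²) = 0.1610.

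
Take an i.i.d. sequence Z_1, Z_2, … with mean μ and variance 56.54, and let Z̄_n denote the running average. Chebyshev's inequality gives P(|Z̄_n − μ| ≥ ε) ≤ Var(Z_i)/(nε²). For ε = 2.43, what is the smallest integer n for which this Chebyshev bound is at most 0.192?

Require 56.54/(n·2.43²) ≤ 0.192, i.e. n ≥ 56.54/(0.192·2.43²) = 49.870.
The smallest integer n is 50.

50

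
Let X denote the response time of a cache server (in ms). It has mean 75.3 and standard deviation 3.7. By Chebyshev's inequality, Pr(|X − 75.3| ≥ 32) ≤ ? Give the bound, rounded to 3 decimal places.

Chebyshev: Pr(|X − μ| ≥ t) ≤ Var(X)/t².
Var(X) = σ² = 3.7² = 13.69.
Bound = 13.69 / 1024 = 0.0134.

0.013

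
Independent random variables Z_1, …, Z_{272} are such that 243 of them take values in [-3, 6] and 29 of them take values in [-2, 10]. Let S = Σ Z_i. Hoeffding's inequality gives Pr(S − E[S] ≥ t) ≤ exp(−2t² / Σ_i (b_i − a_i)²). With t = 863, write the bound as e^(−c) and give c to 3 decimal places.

62.431

Σ(b_i − a_i)² = 243·9² + 29·12² = 23859.
c = 2t² / 23859 = 2·863² / 23859 = 62.4309.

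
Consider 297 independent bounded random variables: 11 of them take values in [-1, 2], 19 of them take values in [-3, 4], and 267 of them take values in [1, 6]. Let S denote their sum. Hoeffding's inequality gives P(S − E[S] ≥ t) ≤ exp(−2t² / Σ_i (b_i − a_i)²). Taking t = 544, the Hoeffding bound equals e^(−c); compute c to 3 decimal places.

Σ(b_i − a_i)² = 11·3² + 19·7² + 267·5² = 7705.
c = 2t² / 7705 = 2·544² / 7705 = 76.8166.

76.817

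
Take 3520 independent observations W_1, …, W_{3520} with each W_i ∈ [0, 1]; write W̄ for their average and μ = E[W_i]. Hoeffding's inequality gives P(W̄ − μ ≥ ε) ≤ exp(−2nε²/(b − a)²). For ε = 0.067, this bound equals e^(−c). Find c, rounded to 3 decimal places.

31.603

c = 2nε²/(b − a)² = 2·3520·0.067² / 1² = 31.6026.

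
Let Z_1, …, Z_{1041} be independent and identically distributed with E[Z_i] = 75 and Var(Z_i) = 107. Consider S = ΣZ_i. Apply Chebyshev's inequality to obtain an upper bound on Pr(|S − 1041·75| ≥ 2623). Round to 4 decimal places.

0.0162

Var(S) = n·Var(Z_i) = 1041·107 = 111387.
Chebyshev: Pr(|S − 1041·75| ≥ 2623) ≤ Var(S)/2623² = 111387/6880129 = 0.0162.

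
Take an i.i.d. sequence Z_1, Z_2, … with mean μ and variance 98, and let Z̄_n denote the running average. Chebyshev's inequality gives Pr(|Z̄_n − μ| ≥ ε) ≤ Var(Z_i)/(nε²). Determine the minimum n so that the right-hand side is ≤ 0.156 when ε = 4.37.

Require 98/(n·4.37²) ≤ 0.156, i.e. n ≥ 98/(0.156·4.37²) = 32.896.
The smallest integer n is 33.

33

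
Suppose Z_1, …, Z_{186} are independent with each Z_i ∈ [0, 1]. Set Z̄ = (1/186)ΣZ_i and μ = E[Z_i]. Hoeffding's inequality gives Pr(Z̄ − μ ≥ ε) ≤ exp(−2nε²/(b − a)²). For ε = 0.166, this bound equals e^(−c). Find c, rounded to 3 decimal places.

c = 2nε²/(b − a)² = 2·186·0.166² / 1² = 10.2508.

10.251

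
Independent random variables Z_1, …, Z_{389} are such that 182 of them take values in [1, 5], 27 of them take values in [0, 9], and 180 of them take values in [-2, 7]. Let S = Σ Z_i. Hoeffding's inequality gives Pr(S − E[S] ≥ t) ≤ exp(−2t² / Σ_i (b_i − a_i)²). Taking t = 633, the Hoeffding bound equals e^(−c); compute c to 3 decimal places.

40.722

Σ(b_i − a_i)² = 182·4² + 27·9² + 180·9² = 19679.
c = 2t² / 19679 = 2·633² / 19679 = 40.7225.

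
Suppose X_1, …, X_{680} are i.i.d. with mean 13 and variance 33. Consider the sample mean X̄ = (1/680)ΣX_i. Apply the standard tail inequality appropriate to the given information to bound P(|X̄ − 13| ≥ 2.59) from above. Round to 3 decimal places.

With mean and variance of each term known, Chebyshev's inequality bounds the deviation of the sum (or sample mean).
Var(X̄) = Var(X_i)/n = 33/680 = 0.048529.
Chebyshev: P(|X̄ − 13| ≥ 2.59) ≤ Var(X̄)/(2.59)² = 33/(680·2.59²) = 0.0072.

0.007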